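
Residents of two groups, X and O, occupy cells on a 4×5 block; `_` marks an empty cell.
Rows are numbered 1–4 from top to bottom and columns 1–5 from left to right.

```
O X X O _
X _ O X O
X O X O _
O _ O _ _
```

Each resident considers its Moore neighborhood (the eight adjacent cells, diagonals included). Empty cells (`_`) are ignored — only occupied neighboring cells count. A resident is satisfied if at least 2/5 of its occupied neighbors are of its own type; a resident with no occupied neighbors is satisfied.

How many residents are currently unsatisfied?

(1,1)O 0/2 ✗
(1,2)X 2/4 ✓
(1,3)X 2/4 ✓
(1,4)O 2/4 ✓
(2,1)X 2/4 ✓
(2,3)O 3/7 ✓
(2,4)X 2/6 ✗
(2,5)O 2/3 ✓
(3,1)X 1/3 ✗
(3,2)O 3/6 ✓
(3,3)X 1/5 ✗
(3,4)O 3/5 ✓
(4,1)O 1/2 ✓
(4,3)O 2/3 ✓
Unsatisfied: (1,1), (2,4), (3,1), (3,3) — 4 in total.

4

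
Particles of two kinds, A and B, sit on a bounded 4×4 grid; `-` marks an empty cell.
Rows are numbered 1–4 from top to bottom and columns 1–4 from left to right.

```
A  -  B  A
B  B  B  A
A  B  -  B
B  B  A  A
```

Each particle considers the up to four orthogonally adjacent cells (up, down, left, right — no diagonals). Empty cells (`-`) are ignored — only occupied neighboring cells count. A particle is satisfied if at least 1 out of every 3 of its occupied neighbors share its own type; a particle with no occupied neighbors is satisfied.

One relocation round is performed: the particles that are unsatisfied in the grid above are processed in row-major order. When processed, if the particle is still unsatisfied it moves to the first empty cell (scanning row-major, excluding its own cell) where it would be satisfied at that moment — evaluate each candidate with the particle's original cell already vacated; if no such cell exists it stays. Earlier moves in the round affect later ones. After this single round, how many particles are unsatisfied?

0

Initially unsatisfied (in order): (1,1), (3,1), (3,4).
  (1,1): no empty cell satisfies it; stays.
  (3,1) → (1,2).
  (3,4) → (3,1).
Resulting grid:
A A B A
B B B A
B B - -
B B A A
All satisfied now.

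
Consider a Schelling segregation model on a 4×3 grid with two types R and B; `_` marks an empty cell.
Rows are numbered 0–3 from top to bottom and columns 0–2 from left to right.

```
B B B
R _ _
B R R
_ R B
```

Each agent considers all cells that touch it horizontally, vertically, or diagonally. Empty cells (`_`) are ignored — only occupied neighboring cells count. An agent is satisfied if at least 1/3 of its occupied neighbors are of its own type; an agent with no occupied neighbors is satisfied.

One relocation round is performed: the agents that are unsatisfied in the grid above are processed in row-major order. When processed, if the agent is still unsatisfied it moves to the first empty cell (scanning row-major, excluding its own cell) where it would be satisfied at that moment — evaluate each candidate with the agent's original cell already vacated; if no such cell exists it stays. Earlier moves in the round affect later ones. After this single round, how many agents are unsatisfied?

Initially unsatisfied (in order): (1,0), (2,0), (3,2).
  (1,0) → (1,1).
  (2,0) → (1,0).
  (3,2) → (1,2).
Resulting grid:
B B B
B R B
_ R R
_ R _
Unsatisfied now: (1,1).

1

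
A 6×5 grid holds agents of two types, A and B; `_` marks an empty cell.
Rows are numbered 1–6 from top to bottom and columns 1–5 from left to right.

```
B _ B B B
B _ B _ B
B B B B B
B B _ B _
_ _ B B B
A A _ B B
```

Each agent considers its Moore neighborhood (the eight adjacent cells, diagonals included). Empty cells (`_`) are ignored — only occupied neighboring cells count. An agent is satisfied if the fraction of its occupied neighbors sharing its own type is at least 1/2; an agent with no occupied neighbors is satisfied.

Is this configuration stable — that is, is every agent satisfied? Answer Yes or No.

(1,1)B 1/1 satisfied
(1,3)B 2/2 satisfied
(1,4)B 4/4 satisfied
(1,5)B 2/2 satisfied
(2,1)B 3/3 satisfied
(2,3)B 5/5 satisfied
(2,5)B 4/4 satisfied
(3,1)B 4/4 satisfied
(3,2)B 6/6 satisfied
(3,3)B 5/5 satisfied
(3,4)B 5/5 satisfied
(3,5)B 3/3 satisfied
(4,1)B 3/3 satisfied
(4,2)B 5/5 satisfied
(4,4)B 6/6 satisfied
(5,3)B 4/5 satisfied
(5,4)B 5/5 satisfied
(5,5)B 4/4 satisfied
(6,1)A 1/1 satisfied
(6,2)A 1/2 satisfied
(6,4)B 4/4 satisfied
(6,5)B 3/3 satisfied
All meet the threshold, so the configuration is stable.

Yes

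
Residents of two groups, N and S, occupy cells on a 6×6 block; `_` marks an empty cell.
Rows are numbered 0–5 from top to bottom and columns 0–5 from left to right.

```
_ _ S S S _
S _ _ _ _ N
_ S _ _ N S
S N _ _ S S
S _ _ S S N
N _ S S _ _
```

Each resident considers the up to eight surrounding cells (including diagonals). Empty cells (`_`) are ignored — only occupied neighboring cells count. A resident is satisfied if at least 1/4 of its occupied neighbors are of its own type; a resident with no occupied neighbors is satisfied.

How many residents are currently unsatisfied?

Row 0: (0,2)S 1/1 satisfied · (0,3)S 2/2 satisfied · (0,4)S 1/2 satisfied
Row 1: (1,0)S 1/1 satisfied · (1,5)N 1/3 satisfied
Row 2: (2,1)S 2/3 satisfied · (2,4)N 1/4 satisfied · (2,5)S 2/4 satisfied
Row 3: (3,0)S 2/3 satisfied · (3,1)N 0/3 not · (3,4)S 4/6 satisfied · (3,5)S 3/5 satisfied
Row 4: (4,0)S 1/3 satisfied · (4,3)S 4/4 satisfied · (4,4)S 4/5 satisfied · (4,5)N 0/3 not
Row 5: (5,0)N 0/1 not · (5,2)S 2/2 satisfied · (5,3)S 3/3 satisfied
Unsatisfied: (3,1), (4,5), (5,0) — 3 in total.

3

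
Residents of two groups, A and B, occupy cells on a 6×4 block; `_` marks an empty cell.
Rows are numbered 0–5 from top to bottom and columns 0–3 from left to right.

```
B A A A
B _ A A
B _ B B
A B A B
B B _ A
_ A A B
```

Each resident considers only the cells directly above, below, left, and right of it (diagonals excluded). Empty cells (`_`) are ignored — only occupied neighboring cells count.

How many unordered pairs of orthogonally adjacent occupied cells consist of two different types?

Scan each occupied cell's neighbors to the right and below so each pair is counted once.
From row 0: 1 unlike of 6 pairs (running 1/6).
From row 1: 2 unlike of 4 pairs (running 3/10).
From row 2: 2 unlike of 4 pairs (running 5/14).
From row 3: 5 unlike of 6 pairs (running 10/20).
From row 4: 2 unlike of 3 pairs (running 12/23).
From row 5: 1 unlike of 2 pairs (running 13/25).
Total adjacent occupied pairs: 25; unlike-type pairs: 13.

13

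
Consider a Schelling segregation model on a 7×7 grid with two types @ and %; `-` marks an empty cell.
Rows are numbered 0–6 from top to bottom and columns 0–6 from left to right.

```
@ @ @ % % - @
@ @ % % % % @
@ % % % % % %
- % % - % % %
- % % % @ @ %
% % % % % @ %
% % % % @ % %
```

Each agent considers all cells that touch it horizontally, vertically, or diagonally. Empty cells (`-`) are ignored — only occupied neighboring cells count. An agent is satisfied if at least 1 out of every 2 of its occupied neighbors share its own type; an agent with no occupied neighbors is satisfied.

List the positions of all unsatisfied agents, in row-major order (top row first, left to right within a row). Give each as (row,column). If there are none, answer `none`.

Row 0: (0,0)@ 3/3 ok · (0,1)@ 4/5 ok · (0,2)@ 2/5 unhappy · (0,3)% 4/5 ok · (0,4)% 4/4 ok · (0,6)@ 1/2 ok
Row 1: (1,0)@ 4/5 ok · (1,1)@ 5/8 ok · (1,2)% 5/8 ok · (1,3)% 7/8 ok · (1,4)% 7/7 ok · (1,5)% 5/7 ok · (1,6)@ 1/4 unhappy
Row 2: (2,0)@ 2/4 ok · (2,1)% 4/7 ok · (2,2)% 6/7 ok · (2,3)% 7/7 ok · (2,4)% 7/7 ok · (2,5)% 7/8 ok · (2,6)% 4/5 ok
Row 3: (3,1)% 5/6 ok · (3,2)% 7/7 ok · (3,4)% 5/7 ok · (3,5)% 6/8 ok · (3,6)% 4/5 ok
Row 4: (4,1)% 6/6 ok · (4,2)% 7/7 ok · (4,3)% 6/7 ok · (4,4)@ 2/7 unhappy · (4,5)@ 2/8 unhappy · (4,6)% 3/5 ok
Row 5: (5,0)% 4/4 ok · (5,1)% 7/7 ok · (5,2)% 8/8 ok · (5,3)% 6/8 ok · (5,4)% 4/8 ok · (5,5)@ 3/8 unhappy · (5,6)% 3/5 ok
Row 6: (6,0)% 3/3 ok · (6,1)% 5/5 ok · (6,2)% 5/5 ok · (6,3)% 4/5 ok · (6,4)@ 1/5 unhappy · (6,5)% 3/5 ok · (6,6)% 2/3 ok

(0,2), (1,6), (4,4), (4,5), (5,5), (6,4)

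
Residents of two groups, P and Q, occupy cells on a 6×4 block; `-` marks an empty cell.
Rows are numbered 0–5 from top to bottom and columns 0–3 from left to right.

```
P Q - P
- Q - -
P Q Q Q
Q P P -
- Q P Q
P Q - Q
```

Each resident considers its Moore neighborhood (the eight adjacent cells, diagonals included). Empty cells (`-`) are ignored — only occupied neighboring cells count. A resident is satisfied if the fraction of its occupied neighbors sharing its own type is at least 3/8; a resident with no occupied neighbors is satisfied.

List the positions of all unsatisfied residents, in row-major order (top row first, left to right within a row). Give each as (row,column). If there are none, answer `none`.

(0,0), (2,0), (3,2), (4,1), (4,2), (4,3), (5,0), (5,1)

(0,0)P 0/2 ✗
(0,1)Q 1/2 ✓
(0,3)P 0/0 ✓
(1,1)Q 3/5 ✓
(2,0)P 1/4 ✗
(2,1)Q 3/6 ✓
(2,2)Q 3/5 ✓
(2,3)Q 1/2 ✓
(3,0)Q 2/4 ✓
(3,1)P 3/7 ✓
(3,2)P 2/7 ✗
(4,1)Q 2/6 ✗
(4,2)P 2/6 ✗
(4,3)Q 1/3 ✗
(5,0)P 0/2 ✗
(5,1)Q 1/3 ✗
(5,3)Q 1/2 ✓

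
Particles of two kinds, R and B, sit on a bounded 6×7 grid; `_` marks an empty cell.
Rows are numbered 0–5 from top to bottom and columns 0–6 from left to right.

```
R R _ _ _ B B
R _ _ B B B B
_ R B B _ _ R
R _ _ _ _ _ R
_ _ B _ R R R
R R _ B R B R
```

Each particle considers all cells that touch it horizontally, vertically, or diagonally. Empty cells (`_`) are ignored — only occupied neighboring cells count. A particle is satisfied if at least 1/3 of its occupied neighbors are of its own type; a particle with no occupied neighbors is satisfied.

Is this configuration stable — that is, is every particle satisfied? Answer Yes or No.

Row 0: (0,0)R 2/2 ✓ · (0,1)R 2/2 ✓ · (0,5)B 4/4 ✓ · (0,6)B 3/3 ✓
Row 1: (1,0)R 3/3 ✓ · (1,3)B 3/3 ✓ · (1,4)B 4/4 ✓ · (1,5)B 4/5 ✓ · (1,6)B 3/4 ✓
Row 2: (2,1)R 2/3 ✓ · (2,2)B 2/3 ✓ · (2,3)B 3/3 ✓ · (2,6)R 1/3 ✓
Row 3: (3,0)R 1/1 ✓ · (3,6)R 3/3 ✓
Row 4: (4,2)B 1/2 ✓ · (4,4)R 2/4 ✓ · (4,5)R 5/6 ✓ · (4,6)R 3/4 ✓
Row 5: (5,0)R 1/1 ✓ · (5,1)R 1/2 ✓ · (5,3)B 1/3 ✓ · (5,4)R 2/4 ✓ · (5,5)B 0/5 ✗ · (5,6)R 2/3 ✓
For instance (5,5) has only 0/5 same-type neighbors, below 1/3.

No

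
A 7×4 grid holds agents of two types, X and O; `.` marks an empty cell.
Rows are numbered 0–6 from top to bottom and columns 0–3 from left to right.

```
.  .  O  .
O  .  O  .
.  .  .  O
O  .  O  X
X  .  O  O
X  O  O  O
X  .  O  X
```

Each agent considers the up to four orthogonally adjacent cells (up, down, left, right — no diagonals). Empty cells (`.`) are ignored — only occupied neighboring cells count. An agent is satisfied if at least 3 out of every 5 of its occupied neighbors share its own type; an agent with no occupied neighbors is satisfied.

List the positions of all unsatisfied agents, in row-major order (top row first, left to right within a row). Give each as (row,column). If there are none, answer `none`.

(2,3), (3,0), (3,2), (3,3), (4,0), (5,1), (6,2), (6,3)

Row 0: (0,2)O 1/1 ✓
Row 1: (1,0)O 0/0 ✓ · (1,2)O 1/1 ✓
Row 2: (2,3)O 0/1 ✗
Row 3: (3,0)O 0/1 ✗ · (3,2)O 1/2 ✗ · (3,3)X 0/3 ✗
Row 4: (4,0)X 1/2 ✗ · (4,2)O 3/3 ✓ · (4,3)O 2/3 ✓
Row 5: (5,0)X 2/3 ✓ · (5,1)O 1/2 ✗ · (5,2)O 4/4 ✓ · (5,3)O 2/3 ✓
Row 6: (6,0)X 1/1 ✓ · (6,2)O 1/2 ✗ · (6,3)X 0/2 ✗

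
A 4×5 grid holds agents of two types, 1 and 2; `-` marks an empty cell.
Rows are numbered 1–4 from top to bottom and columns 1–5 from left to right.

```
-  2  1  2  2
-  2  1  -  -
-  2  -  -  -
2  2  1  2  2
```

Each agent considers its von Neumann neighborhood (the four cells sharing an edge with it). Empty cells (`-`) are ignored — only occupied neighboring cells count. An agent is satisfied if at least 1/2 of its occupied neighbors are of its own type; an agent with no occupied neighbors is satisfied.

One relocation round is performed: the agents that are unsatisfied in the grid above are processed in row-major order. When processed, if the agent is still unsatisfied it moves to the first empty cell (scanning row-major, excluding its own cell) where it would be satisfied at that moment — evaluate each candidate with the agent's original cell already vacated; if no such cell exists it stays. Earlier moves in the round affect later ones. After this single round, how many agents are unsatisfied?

Initially unsatisfied (in order): (1,3), (4,3).
  (1,3) → (2,4).
  (4,3) → (2,5).
Resulting grid:
- 2 - 2 2
- 2 1 1 1
- 2 - - -
2 2 - 2 2
All satisfied now.

0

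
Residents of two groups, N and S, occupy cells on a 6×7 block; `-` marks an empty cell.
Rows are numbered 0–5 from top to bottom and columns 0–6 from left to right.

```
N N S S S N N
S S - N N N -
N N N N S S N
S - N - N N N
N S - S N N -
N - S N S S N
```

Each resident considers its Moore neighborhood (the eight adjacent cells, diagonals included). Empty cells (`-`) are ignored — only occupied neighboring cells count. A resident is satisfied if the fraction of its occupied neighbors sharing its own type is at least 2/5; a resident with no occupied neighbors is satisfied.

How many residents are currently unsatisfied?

Row 0: (0,0)N 1/3 unhappy · (0,1)N 1/4 unhappy · (0,2)S 2/4 ok · (0,3)S 2/4 ok · (0,4)S 1/5 unhappy · (0,5)N 3/4 ok · (0,6)N 2/2 ok
Row 1: (1,0)S 1/5 unhappy · (1,1)S 2/7 unhappy · (1,3)N 3/7 ok · (1,4)N 4/8 ok · (1,5)N 4/7 ok
Row 2: (2,0)N 1/4 unhappy · (2,1)N 3/6 ok · (2,2)N 4/5 ok · (2,3)N 5/6 ok · (2,4)S 1/7 unhappy · (2,5)S 1/7 unhappy · (2,6)N 3/4 ok
Row 3: (3,0)S 1/4 unhappy · (3,2)N 3/5 ok · (3,4)N 4/7 ok · (3,5)N 5/7 ok · (3,6)N 3/4 ok
Row 4: (4,0)N 1/3 unhappy · (4,1)S 2/5 ok · (4,3)S 2/6 unhappy · (4,4)N 4/7 ok · (4,5)N 5/7 ok
Row 5: (5,0)N 1/2 ok · (5,2)S 2/3 ok · (5,3)N 1/4 unhappy · (5,4)S 2/5 ok · (5,5)S 1/4 unhappy · (5,6)N 1/2 ok
Unsatisfied: (0,0), (0,1), (0,4), (1,0), (1,1), (2,0), (2,4), (2,5), (3,0), (4,0), (4,3), (5,3), (5,5) — 13 in total.

13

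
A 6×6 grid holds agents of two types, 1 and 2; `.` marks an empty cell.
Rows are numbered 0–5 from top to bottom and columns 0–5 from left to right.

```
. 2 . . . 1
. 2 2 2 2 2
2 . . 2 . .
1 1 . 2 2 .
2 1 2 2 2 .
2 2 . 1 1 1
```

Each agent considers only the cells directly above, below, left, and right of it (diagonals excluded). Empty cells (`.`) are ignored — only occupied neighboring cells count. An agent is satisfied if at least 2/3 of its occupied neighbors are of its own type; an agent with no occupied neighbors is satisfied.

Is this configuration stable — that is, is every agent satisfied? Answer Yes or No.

Row 0: (0,1)2 1/1 ✓ · (0,5)1 0/1 ✗
Row 1: (1,1)2 2/2 ✓ · (1,2)2 2/2 ✓ · (1,3)2 3/3 ✓ · (1,4)2 2/2 ✓ · (1,5)2 1/2 ✗
Row 2: (2,0)2 0/1 ✗ · (2,3)2 2/2 ✓
Row 3: (3,0)1 1/3 ✗ · (3,1)1 2/2 ✓ · (3,3)2 3/3 ✓ · (3,4)2 2/2 ✓
Row 4: (4,0)2 1/3 ✗ · (4,1)1 1/4 ✗ · (4,2)2 1/2 ✗ · (4,3)2 3/4 ✓ · (4,4)2 2/3 ✓
Row 5: (5,0)2 2/2 ✓ · (5,1)2 1/2 ✗ · (5,3)1 1/2 ✗ · (5,4)1 2/3 ✓ · (5,5)1 1/1 ✓
For instance (0,5) has only 0/1 same-type neighbors, below 2/3.

No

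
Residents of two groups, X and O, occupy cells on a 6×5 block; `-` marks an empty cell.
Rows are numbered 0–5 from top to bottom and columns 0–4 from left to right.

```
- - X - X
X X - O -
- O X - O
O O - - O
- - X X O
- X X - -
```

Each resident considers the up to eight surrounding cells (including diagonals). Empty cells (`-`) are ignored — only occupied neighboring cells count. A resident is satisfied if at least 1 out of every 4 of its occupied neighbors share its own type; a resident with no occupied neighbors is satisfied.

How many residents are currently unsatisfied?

(0,2)X 1/2 ✓
(0,4)X 0/1 ✗
(1,0)X 1/2 ✓
(1,1)X 3/4 ✓
(1,3)O 1/4 ✓
(2,1)O 2/5 ✓
(2,2)X 1/4 ✓
(2,4)O 2/2 ✓
(3,0)O 2/2 ✓
(3,1)O 2/4 ✓
(3,4)O 2/3 ✓
(4,2)X 3/4 ✓
(4,3)X 2/4 ✓
(4,4)O 1/2 ✓
(5,1)X 2/2 ✓
(5,2)X 3/3 ✓
Unsatisfied: (0,4) — 1 in total.

1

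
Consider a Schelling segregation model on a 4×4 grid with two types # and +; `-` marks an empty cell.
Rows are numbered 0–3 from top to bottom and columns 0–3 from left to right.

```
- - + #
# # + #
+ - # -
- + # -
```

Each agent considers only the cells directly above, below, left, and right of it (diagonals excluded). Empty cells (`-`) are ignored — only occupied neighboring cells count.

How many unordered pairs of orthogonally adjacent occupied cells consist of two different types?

6

Scan each occupied cell's neighbors to the right and below so each pair is counted once.
From row 0: 1 unlike of 3 pairs (running 1/3).
From row 1: 4 unlike of 5 pairs (running 5/8).
From row 2: 0 unlike of 1 pairs (running 5/9).
From row 3: 1 unlike of 1 pairs (running 6/10).
Total adjacent occupied pairs: 10; unlike-type pairs: 6.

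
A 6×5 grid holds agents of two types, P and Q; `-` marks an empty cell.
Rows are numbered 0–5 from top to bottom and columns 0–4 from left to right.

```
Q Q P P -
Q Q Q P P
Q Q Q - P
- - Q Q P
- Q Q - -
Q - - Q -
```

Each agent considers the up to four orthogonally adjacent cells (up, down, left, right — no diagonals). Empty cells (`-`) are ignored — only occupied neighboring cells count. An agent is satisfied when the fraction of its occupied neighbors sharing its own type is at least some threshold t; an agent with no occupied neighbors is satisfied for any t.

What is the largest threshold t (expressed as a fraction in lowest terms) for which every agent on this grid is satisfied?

(0,0)Q 2/2
(0,1)Q 2/3
(0,2)P 1/3
(0,3)P 2/2
(1,0)Q 3/3
(1,1)Q 4/4
(1,2)Q 2/4
(1,3)P 2/3
(1,4)P 2/2
(2,0)Q 2/2
(2,1)Q 3/3
(2,2)Q 3/3
(2,4)P 2/2
(3,2)Q 3/3
(3,3)Q 1/2
(3,4)P 1/2
(4,1)Q 1/1
(4,2)Q 2/2
(5,0)Q — no occupied neighbors
(5,3)Q — no occupied neighbors
The smallest same-type fraction is 1/3 at (0,2), which reduces to 1/3. Any threshold above that leaves this agent unsatisfied.

1/3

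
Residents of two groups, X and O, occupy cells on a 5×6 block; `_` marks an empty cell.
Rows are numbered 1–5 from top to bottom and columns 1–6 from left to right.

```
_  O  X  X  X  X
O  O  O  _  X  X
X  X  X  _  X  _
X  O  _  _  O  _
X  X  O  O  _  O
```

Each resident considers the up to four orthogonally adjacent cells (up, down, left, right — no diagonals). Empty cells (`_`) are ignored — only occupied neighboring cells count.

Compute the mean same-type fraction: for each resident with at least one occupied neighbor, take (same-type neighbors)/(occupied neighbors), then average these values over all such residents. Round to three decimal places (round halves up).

0.623

Row 1: (1,2)O 1/2 · (1,3)X 1/3 · (1,4)X 2/2 · (1,5)X 3/3 · (1,6)X 2/2
Row 2: (2,1)O 1/2 · (2,2)O 3/4 · (2,3)O 1/3 · (2,5)X 3/3 · (2,6)X 2/2
Row 3: (3,1)X 2/3 · (3,2)X 2/4 · (3,3)X 1/2 · (3,5)X 1/2
Row 4: (4,1)X 2/3 · (4,2)O 0/3 · (4,5)O 0/1
Row 5: (5,1)X 2/2 · (5,2)X 1/3 · (5,3)O 1/2 · (5,4)O 1/1 · (5,6)O — no occupied neighbors
Sum over 21 residents: 1/2 + 1/3 + 2/2 + 3/3 + 2/2 + 1/2 + 3/4 + 1/3 + 3/3 + 2/2 + 2/3 + 2/4 + 1/2 + 1/2 + 2/3 + 0/3 + 0/1 + 2/2 + 1/3 + 1/2 + 1/1 = 157/12; mean = 157/12 ÷ 21 = 157/252 = 0.623015… → 0.623.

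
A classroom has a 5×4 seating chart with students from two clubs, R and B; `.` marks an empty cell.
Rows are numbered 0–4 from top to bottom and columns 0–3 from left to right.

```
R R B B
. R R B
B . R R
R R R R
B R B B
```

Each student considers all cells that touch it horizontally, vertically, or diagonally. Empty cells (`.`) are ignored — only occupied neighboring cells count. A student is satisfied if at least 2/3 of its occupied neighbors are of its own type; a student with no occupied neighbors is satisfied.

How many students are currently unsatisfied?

11

(0,0)R 2/2 ok
(0,1)R 3/4 ok
(0,2)B 2/5 unhappy
(0,3)B 2/3 ok
(1,1)R 4/6 ok
(1,2)R 4/7 unhappy
(1,3)B 2/5 unhappy
(2,0)B 0/3 unhappy
(2,2)R 6/7 ok
(2,3)R 4/5 ok
(3,0)R 2/4 unhappy
(3,1)R 4/7 unhappy
(3,2)R 5/7 ok
(3,3)R 3/5 unhappy
(4,0)B 0/3 unhappy
(4,1)R 3/5 unhappy
(4,2)B 1/5 unhappy
(4,3)B 1/3 unhappy
Unsatisfied: (0,2), (1,2), (1,3), (2,0), (3,0), (3,1), (3,3), (4,0), (4,1), (4,2), (4,3) — 11 in total.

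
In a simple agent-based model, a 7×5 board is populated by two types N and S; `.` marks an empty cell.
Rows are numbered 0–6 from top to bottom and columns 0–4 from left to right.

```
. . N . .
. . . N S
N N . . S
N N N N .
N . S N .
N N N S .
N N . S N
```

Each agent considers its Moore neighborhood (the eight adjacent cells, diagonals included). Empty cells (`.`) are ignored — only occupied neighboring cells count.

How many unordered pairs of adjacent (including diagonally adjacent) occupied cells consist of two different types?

Scan each occupied cell's neighbors to the right and below (and the two forward diagonals) so each pair is counted once.
Row 0: N(0,2)–N(1,3)=  → 0/1 unlike.
Row 1: N(1,3)–S(1,4)≠ N(1,3)–S(2,4)≠ S(1,4)–S(2,4)=  → 2/3 unlike.
Row 2: N(2,0)–N(2,1)= N(2,0)–N(3,0)= N(2,0)–N(3,1)= N(2,1)–N(3,1)= N(2,1)–N(3,2)= N(2,1)–N(3,0)= S(2,4)–N(3,3)≠  → 1/7 unlike.
Row 3: N(3,0)–N(3,1)= N(3,0)–N(4,0)= N(3,1)–N(3,2)= N(3,1)–S(4,2)≠ N(3,1)–N(4,0)= N(3,2)–N(3,3)= N(3,2)–S(4,2)≠ N(3,2)–N(4,3)= N(3,3)–N(4,3)= N(3,3)–S(4,2)≠  → 3/10 unlike.
Row 4: N(4,0)–N(5,0)= N(4,0)–N(5,1)= S(4,2)–N(4,3)≠ S(4,2)–N(5,2)≠ S(4,2)–S(5,3)= S(4,2)–N(5,1)≠ N(4,3)–S(5,3)≠ N(4,3)–N(5,2)=  → 4/8 unlike.
Row 5: N(5,0)–N(5,1)= N(5,0)–N(6,0)= N(5,0)–N(6,1)= N(5,1)–N(5,2)= N(5,1)–N(6,1)= N(5,1)–N(6,0)= N(5,2)–S(5,3)≠ N(5,2)–S(6,3)≠ N(5,2)–N(6,1)= S(5,3)–S(6,3)= S(5,3)–N(6,4)≠  → 3/11 unlike.
Row 6: N(6,0)–N(6,1)= S(6,3)–N(6,4)≠  → 1/2 unlike.
Total adjacent occupied pairs: 42; unlike-type pairs: 14.

14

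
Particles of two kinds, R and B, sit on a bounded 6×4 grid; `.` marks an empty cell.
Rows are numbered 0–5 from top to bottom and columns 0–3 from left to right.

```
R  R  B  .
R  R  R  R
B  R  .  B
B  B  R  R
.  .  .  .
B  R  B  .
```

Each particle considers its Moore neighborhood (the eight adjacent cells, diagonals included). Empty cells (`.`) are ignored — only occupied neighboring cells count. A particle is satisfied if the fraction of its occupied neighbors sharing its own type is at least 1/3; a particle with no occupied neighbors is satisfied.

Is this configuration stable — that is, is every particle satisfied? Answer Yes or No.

No

Row 0: (0,0)R 3/3 ✓ · (0,1)R 4/5 ✓ · (0,2)B 0/4 ✗
Row 1: (1,0)R 4/5 ✓ · (1,1)R 5/7 ✓ · (1,2)R 4/6 ✓ · (1,3)R 1/3 ✓
Row 2: (2,0)B 2/5 ✓ · (2,1)R 4/7 ✓ · (2,3)B 0/4 ✗
Row 3: (3,0)B 2/3 ✓ · (3,1)B 2/4 ✓ · (3,2)R 2/4 ✓ · (3,3)R 1/2 ✓
Row 5: (5,0)B 0/1 ✗ · (5,1)R 0/2 ✗ · (5,2)B 0/1 ✗
For instance (0,2) has only 0/4 same-type neighbors, below 1/3.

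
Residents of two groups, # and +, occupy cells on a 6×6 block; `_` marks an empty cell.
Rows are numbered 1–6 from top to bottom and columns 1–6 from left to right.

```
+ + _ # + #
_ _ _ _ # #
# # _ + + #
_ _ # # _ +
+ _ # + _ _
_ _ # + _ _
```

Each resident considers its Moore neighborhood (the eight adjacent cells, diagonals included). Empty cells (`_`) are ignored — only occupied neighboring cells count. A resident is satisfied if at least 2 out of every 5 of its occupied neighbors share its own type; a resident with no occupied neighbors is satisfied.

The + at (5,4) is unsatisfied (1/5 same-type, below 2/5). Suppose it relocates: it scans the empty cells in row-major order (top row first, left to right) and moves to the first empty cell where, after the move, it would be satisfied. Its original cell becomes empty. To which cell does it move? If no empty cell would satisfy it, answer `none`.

Vacating (5,4). Empty cells in order:
  (1,3): 1/2 same-type → satisfied — stop here.

(1,3)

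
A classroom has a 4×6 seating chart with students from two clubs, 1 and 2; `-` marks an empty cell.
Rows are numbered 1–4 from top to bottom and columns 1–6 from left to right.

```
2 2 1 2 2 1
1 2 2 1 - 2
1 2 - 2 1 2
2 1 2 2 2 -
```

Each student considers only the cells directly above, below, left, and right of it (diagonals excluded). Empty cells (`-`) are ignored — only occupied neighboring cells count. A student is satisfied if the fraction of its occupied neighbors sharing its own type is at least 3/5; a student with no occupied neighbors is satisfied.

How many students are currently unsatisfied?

Row 1: (1,1)2 1/2 not · (1,2)2 2/3 satisfied · (1,3)1 0/3 not · (1,4)2 1/3 not · (1,5)2 1/2 not · (1,6)1 0/2 not
Row 2: (2,1)1 1/3 not · (2,2)2 3/4 satisfied · (2,3)2 1/3 not · (2,4)1 0/3 not · (2,6)2 1/2 not
Row 3: (3,1)1 1/3 not · (3,2)2 1/3 not · (3,4)2 1/3 not · (3,5)1 0/3 not · (3,6)2 1/2 not
Row 4: (4,1)2 0/2 not · (4,2)1 0/3 not · (4,3)2 1/2 not · (4,4)2 3/3 satisfied · (4,5)2 1/2 not
Unsatisfied: (1,1), (1,3), (1,4), (1,5), (1,6), (2,1), (2,3), (2,4), (2,6), (3,1), (3,2), (3,4), (3,5), (3,6), (4,1), (4,2), (4,3), (4,5) — 18 in total.

18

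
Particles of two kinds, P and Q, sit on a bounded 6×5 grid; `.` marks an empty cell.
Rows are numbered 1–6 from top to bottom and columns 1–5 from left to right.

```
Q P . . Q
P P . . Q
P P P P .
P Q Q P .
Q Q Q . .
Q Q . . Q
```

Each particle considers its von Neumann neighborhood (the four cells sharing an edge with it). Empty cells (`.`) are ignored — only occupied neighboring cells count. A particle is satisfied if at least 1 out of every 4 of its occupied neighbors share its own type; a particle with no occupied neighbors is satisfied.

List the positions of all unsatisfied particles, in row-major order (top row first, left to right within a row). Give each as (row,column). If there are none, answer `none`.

(1,1)

Row 1: (1,1)Q 0/2 not · (1,2)P 1/2 satisfied · (1,5)Q 1/1 satisfied
Row 2: (2,1)P 2/3 satisfied · (2,2)P 3/3 satisfied · (2,5)Q 1/1 satisfied
Row 3: (3,1)P 3/3 satisfied · (3,2)P 3/4 satisfied · (3,3)P 2/3 satisfied · (3,4)P 2/2 satisfied
Row 4: (4,1)P 1/3 satisfied · (4,2)Q 2/4 satisfied · (4,3)Q 2/4 satisfied · (4,4)P 1/2 satisfied
Row 5: (5,1)Q 2/3 satisfied · (5,2)Q 4/4 satisfied · (5,3)Q 2/2 satisfied
Row 6: (6,1)Q 2/2 satisfied · (6,2)Q 2/2 satisfied · (6,5)Q 0/0 satisfied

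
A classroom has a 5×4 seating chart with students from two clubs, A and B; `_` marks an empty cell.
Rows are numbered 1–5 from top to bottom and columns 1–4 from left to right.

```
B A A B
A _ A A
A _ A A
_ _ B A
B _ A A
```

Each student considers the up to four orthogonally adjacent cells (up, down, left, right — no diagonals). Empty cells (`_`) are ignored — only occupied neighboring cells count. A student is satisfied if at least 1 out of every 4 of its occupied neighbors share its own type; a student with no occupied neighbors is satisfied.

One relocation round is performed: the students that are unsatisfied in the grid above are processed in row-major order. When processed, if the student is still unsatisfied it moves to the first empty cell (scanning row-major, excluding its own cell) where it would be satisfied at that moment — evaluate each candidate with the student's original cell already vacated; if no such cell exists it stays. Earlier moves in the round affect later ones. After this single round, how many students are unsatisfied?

0

Initially unsatisfied (in order): (1,1), (1,4), (4,3).
  (1,1) → (4,1).
  (1,4) → (4,2).
  (4,3): now satisfied by earlier moves; stays.
Resulting grid:
_ A A _
A _ A A
A _ A A
B B B A
B _ A A
All satisfied now.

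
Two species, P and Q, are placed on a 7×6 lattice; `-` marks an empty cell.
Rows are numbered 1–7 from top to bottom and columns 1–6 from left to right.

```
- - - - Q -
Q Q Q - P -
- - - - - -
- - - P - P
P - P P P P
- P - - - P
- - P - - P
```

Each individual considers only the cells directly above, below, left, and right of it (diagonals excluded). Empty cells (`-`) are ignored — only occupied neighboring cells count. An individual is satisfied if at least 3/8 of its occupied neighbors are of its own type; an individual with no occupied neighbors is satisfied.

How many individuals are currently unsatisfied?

(1,5)Q 0/1 unhappy
(2,1)Q 1/1 ok
(2,2)Q 2/2 ok
(2,3)Q 1/1 ok
(2,5)P 0/1 unhappy
(4,4)P 1/1 ok
(4,6)P 1/1 ok
(5,1)P 0/0 ok
(5,3)P 1/1 ok
(5,4)P 3/3 ok
(5,5)P 2/2 ok
(5,6)P 3/3 ok
(6,2)P 0/0 ok
(6,6)P 2/2 ok
(7,3)P 0/0 ok
(7,6)P 1/1 ok
Unsatisfied: (1,5), (2,5) — 2 in total.

2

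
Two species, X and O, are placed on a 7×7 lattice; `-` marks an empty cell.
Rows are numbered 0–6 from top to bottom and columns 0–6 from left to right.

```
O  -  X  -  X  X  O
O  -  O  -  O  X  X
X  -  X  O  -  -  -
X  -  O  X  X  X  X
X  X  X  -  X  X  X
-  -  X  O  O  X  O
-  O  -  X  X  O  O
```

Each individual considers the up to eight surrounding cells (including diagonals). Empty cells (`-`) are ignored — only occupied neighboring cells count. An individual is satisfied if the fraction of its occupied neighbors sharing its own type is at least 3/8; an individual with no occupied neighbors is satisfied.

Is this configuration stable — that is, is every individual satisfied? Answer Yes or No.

Row 0: (0,0)O 1/1 ok · (0,2)X 0/1 unhappy · (0,4)X 2/3 ok · (0,5)X 3/5 ok · (0,6)O 0/3 unhappy
Row 1: (1,0)O 1/2 ok · (1,2)O 1/3 unhappy · (1,4)O 1/4 unhappy · (1,5)X 3/5 ok · (1,6)X 2/3 ok
Row 2: (2,0)X 1/2 ok · (2,2)X 1/4 unhappy · (2,3)O 3/6 ok
Row 3: (3,0)X 3/3 ok · (3,2)O 1/5 unhappy · (3,3)X 4/6 ok · (3,4)X 4/5 ok · (3,5)X 5/5 ok · (3,6)X 3/3 ok
Row 4: (4,0)X 2/2 ok · (4,1)X 4/5 ok · (4,2)X 3/5 ok · (4,4)X 5/7 ok · (4,5)X 6/8 ok · (4,6)X 4/5 ok
Row 5: (5,2)X 3/5 ok · (5,3)O 1/6 unhappy · (5,4)O 2/7 unhappy · (5,5)X 4/8 ok · (5,6)O 2/5 ok
Row 6: (6,1)O 0/1 unhappy · (6,3)X 2/4 ok · (6,4)X 2/5 ok · (6,5)O 3/5 ok · (6,6)O 2/3 ok
For instance (0,2) has only 0/1 same-type neighbors, below 3/8.

No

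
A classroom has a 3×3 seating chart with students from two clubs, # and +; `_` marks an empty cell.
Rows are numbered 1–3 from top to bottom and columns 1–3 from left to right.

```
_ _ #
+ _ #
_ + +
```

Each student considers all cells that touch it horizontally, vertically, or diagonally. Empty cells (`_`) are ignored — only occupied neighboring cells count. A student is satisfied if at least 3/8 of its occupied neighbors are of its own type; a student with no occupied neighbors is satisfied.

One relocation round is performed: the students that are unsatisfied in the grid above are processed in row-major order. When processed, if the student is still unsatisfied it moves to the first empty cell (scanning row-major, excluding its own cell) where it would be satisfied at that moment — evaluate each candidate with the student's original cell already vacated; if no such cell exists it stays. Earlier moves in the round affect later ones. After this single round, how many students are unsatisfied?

Initially unsatisfied (in order): (2,3).
  (2,3) → (1,2).
Resulting grid:
_ # #
+ _ _
_ + +
All satisfied now.

0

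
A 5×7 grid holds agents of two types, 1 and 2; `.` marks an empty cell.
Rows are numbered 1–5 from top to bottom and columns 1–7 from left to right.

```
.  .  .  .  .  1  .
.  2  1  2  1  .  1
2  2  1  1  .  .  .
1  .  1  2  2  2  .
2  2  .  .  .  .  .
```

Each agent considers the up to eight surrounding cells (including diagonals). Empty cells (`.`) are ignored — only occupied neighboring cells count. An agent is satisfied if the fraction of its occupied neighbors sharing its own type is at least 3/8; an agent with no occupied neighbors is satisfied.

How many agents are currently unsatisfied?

5

(1,6)1 2/2 ok
(2,2)2 2/4 ok
(2,3)1 2/5 ok
(2,4)2 0/4 unhappy
(2,5)1 2/3 ok
(2,7)1 1/1 ok
(3,1)2 2/3 ok
(3,2)2 2/6 unhappy
(3,3)1 3/7 ok
(3,4)1 4/7 ok
(4,1)1 0/4 unhappy
(4,3)1 2/5 ok
(4,4)2 1/4 unhappy
(4,5)2 2/3 ok
(4,6)2 1/1 ok
(5,1)2 1/2 ok
(5,2)2 1/3 unhappy
Unsatisfied: (2,4), (3,2), (4,1), (4,4), (5,2) — 5 in total.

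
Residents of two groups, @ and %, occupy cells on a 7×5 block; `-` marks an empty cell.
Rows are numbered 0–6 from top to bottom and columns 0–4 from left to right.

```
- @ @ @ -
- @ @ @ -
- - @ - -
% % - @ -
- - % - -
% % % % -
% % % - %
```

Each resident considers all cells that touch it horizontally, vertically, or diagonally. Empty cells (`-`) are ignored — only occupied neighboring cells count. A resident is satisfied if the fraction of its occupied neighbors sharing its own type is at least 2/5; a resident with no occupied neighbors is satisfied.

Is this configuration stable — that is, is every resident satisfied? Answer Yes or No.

Yes

Row 0: (0,1)@ 3/3 ✓ · (0,2)@ 5/5 ✓ · (0,3)@ 3/3 ✓
Row 1: (1,1)@ 4/4 ✓ · (1,2)@ 6/6 ✓ · (1,3)@ 4/4 ✓
Row 2: (2,2)@ 4/5 ✓
Row 3: (3,0)% 1/1 ✓ · (3,1)% 2/3 ✓ · (3,3)@ 1/2 ✓
Row 4: (4,2)% 4/5 ✓
Row 5: (5,0)% 3/3 ✓ · (5,1)% 6/6 ✓ · (5,2)% 5/5 ✓ · (5,3)% 4/4 ✓
Row 6: (6,0)% 3/3 ✓ · (6,1)% 5/5 ✓ · (6,2)% 4/4 ✓ · (6,4)% 1/1 ✓
All meet the threshold, so the configuration is stable.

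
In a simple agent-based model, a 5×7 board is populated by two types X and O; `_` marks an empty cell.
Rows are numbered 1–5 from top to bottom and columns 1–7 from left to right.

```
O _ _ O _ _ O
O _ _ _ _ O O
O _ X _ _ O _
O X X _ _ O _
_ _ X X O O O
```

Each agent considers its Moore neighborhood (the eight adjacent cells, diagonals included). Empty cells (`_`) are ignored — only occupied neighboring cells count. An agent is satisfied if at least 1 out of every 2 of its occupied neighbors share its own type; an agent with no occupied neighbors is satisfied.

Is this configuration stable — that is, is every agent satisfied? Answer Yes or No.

Yes

Row 1: (1,1)O 1/1 satisfied · (1,4)O 0/0 satisfied · (1,7)O 2/2 satisfied
Row 2: (2,1)O 2/2 satisfied · (2,6)O 3/3 satisfied · (2,7)O 3/3 satisfied
Row 3: (3,1)O 2/3 satisfied · (3,3)X 2/2 satisfied · (3,6)O 3/3 satisfied
Row 4: (4,1)O 1/2 satisfied · (4,2)X 3/5 satisfied · (4,3)X 4/4 satisfied · (4,6)O 4/4 satisfied
Row 5: (5,3)X 3/3 satisfied · (5,4)X 2/3 satisfied · (5,5)O 2/3 satisfied · (5,6)O 3/3 satisfied · (5,7)O 2/2 satisfied
All meet the threshold, so the configuration is stable.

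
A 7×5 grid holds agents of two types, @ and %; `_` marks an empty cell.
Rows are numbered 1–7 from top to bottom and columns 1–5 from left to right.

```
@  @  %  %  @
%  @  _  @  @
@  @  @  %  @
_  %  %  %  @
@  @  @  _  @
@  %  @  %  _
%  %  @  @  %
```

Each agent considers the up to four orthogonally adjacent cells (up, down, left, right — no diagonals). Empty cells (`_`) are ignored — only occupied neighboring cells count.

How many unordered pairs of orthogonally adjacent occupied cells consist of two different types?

22

Scan each occupied cell's neighbors to the right and below so each pair is counted once.
From row 1: 4 unlike of 8 pairs (running 4/8).
From row 2: 3 unlike of 6 pairs (running 7/14).
From row 3: 4 unlike of 8 pairs (running 11/22).
From row 4: 3 unlike of 6 pairs (running 14/28).
From row 5: 1 unlike of 5 pairs (running 15/33).
From row 6: 5 unlike of 7 pairs (running 20/40).
From row 7: 2 unlike of 4 pairs (running 22/44).
Total adjacent occupied pairs: 44; unlike-type pairs: 22.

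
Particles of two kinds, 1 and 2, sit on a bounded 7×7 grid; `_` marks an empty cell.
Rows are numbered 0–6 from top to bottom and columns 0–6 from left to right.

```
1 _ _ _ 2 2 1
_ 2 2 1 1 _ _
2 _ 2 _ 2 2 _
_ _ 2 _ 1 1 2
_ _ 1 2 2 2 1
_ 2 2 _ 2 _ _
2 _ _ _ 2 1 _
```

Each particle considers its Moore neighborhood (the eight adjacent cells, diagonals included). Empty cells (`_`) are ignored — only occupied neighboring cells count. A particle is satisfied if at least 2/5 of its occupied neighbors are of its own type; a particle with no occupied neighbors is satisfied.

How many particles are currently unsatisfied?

Row 0: (0,0)1 0/1 not · (0,4)2 1/3 not · (0,5)2 1/3 not · (0,6)1 0/1 not
Row 1: (1,1)2 3/4 satisfied · (1,2)2 2/3 satisfied · (1,3)1 1/5 not · (1,4)1 1/5 not
Row 2: (2,0)2 1/1 satisfied · (2,2)2 3/4 satisfied · (2,4)2 1/5 not · (2,5)2 2/5 satisfied
Row 3: (3,2)2 2/3 satisfied · (3,4)1 1/6 not · (3,5)1 2/7 not · (3,6)2 2/4 satisfied
Row 4: (4,2)1 0/4 not · (4,3)2 4/6 satisfied · (4,4)2 3/5 satisfied · (4,5)2 3/6 satisfied · (4,6)1 1/3 not
Row 5: (5,1)2 2/3 satisfied · (5,2)2 2/3 satisfied · (5,4)2 4/5 satisfied
Row 6: (6,0)2 1/1 satisfied · (6,4)2 1/2 satisfied · (6,5)1 0/2 not
Unsatisfied: (0,0), (0,4), (0,5), (0,6), (1,3), (1,4), (2,4), (3,4), (3,5), (4,2), (4,6), (6,5) — 12 in total.

12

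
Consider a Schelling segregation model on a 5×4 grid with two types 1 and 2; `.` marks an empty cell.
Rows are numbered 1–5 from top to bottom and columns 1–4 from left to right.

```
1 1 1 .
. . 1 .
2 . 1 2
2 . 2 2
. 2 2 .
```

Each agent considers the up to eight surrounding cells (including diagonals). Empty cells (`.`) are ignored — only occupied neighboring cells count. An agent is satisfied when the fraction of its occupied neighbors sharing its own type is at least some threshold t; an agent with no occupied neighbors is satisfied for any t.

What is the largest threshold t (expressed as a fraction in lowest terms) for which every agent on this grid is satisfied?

1/4

(1,1)1 1/1
(1,2)1 3/3
(1,3)1 2/2
(2,3)1 3/4
(3,1)2 1/1
(3,3)1 1/4
(3,4)2 2/4
(4,1)2 2/2
(4,3)2 4/5
(4,4)2 3/4
(5,2)2 3/3
(5,3)2 3/3
The smallest same-type fraction is 1/4 at (3,3), which reduces to 1/4. Any threshold above that leaves this agent unsatisfied.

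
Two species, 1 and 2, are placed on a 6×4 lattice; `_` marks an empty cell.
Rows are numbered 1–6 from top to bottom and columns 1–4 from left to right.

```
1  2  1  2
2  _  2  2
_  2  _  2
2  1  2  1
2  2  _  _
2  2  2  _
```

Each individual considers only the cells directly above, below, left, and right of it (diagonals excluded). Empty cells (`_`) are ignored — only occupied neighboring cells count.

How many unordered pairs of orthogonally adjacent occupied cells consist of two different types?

Scan each occupied cell's neighbors to the right and below so each pair is counted once.
From row 1: 5 unlike of 6 pairs (running 5/6).
From row 2: 0 unlike of 2 pairs (running 5/8).
From row 3: 2 unlike of 2 pairs (running 7/10).
From row 4: 4 unlike of 5 pairs (running 11/15).
From row 5: 0 unlike of 3 pairs (running 11/18).
From row 6: 0 unlike of 2 pairs (running 11/20).
Total adjacent occupied pairs: 20; unlike-type pairs: 11.

11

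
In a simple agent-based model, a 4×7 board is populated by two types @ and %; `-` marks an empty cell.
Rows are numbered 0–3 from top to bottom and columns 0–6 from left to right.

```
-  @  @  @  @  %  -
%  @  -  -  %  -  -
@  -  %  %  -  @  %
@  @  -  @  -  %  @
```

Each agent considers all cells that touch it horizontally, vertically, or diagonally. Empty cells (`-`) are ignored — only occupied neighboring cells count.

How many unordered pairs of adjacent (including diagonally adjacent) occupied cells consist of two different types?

Scan each occupied cell's neighbors to the right and below (and the two forward diagonals) so each pair is counted once.
Row 0: @(0,1)–@(0,2)= @(0,1)–@(1,1)= @(0,1)–%(1,0)≠ @(0,2)–@(0,3)= @(0,2)–@(1,1)= @(0,3)–@(0,4)= @(0,3)–%(1,4)≠ @(0,4)–%(0,5)≠ @(0,4)–%(1,4)≠ %(0,5)–%(1,4)=  → 4/10 unlike.
Row 1: %(1,0)–@(1,1)≠ %(1,0)–@(2,0)≠ @(1,1)–%(2,2)≠ @(1,1)–@(2,0)= %(1,4)–@(2,5)≠ %(1,4)–%(2,3)=  → 4/6 unlike.
Row 2: @(2,0)–@(3,0)= @(2,0)–@(3,1)= %(2,2)–%(2,3)= %(2,2)–@(3,3)≠ %(2,2)–@(3,1)≠ %(2,3)–@(3,3)≠ @(2,5)–%(2,6)≠ @(2,5)–%(3,5)≠ @(2,5)–@(3,6)= %(2,6)–@(3,6)≠ %(2,6)–%(3,5)=  → 6/11 unlike.
Row 3: @(3,0)–@(3,1)= %(3,5)–@(3,6)≠  → 1/2 unlike.
Total adjacent occupied pairs: 29; unlike-type pairs: 15.

15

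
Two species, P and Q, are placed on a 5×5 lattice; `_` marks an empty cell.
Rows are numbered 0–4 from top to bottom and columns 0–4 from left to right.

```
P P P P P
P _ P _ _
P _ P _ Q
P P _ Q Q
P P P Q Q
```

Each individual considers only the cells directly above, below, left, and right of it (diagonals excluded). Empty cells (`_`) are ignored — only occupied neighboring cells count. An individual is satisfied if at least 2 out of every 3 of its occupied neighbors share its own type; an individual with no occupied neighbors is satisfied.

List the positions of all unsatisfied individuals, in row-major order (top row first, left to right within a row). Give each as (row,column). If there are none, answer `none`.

(4,2)

Row 0: (0,0)P 2/2 ok · (0,1)P 2/2 ok · (0,2)P 3/3 ok · (0,3)P 2/2 ok · (0,4)P 1/1 ok
Row 1: (1,0)P 2/2 ok · (1,2)P 2/2 ok
Row 2: (2,0)P 2/2 ok · (2,2)P 1/1 ok · (2,4)Q 1/1 ok
Row 3: (3,0)P 3/3 ok · (3,1)P 2/2 ok · (3,3)Q 2/2 ok · (3,4)Q 3/3 ok
Row 4: (4,0)P 2/2 ok · (4,1)P 3/3 ok · (4,2)P 1/2 unhappy · (4,3)Q 2/3 ok · (4,4)Q 2/2 ok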